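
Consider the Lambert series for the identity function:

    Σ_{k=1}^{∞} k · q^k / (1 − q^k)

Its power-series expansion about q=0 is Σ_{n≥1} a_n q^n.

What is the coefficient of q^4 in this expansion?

q^4  k|4↦f(k): 4:4 2:2 1:1  a_4=7

a_4 = 7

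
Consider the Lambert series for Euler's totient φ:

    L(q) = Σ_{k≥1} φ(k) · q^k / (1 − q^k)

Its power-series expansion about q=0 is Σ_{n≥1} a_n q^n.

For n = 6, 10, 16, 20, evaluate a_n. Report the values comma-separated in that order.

n=6: 1·6 2·3 3·2 6·1  φ→[1+1+2+2]=6
q^10  k|10↦φ(k): 1:1 2:1 5:4 10:4  a_10=10
n=16: 1·16 2·8 4·4 8·2 16·1  φ→[1+1+2+4+8]=16
q^20  k|20↦φ(k): 1:1 2:1 4:2 5:4 10:4 20:8  a_20=20

6, 10, 16, 20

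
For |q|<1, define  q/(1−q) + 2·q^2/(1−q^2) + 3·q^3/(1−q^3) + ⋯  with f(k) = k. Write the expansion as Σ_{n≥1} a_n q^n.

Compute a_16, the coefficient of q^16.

a_16 = 31

[q^16] f(1)=1,f(2)=2,f(4)=4,f(8)=8,f(16)=16 ⇒ 31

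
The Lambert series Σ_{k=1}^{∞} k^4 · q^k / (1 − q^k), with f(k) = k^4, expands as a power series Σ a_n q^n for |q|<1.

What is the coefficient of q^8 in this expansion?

[q^8] f(1)=1,f(2)=16,f(4)=256,f(8)=4096 ⇒ 4369

a_8 = 4369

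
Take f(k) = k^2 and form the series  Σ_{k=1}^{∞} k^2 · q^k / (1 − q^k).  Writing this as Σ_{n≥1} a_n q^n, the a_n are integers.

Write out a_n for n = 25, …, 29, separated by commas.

651, 850, 820, 1050, 842

d|25:{1,5,25}  Σf=1+25+625=651
n=26: 1·26 2·13 13·2 26·1  f→[1+4+169+676]=850
q^27  k|27↦f(k): 27:729 9:81 3:9 1:1  a_27=820
[q^28] f(28)=784,f(14)=196,f(7)=49,f(4)=16,f(2)=4,f(1)=1 ⇒ 1050
n=29: 1·29 29·1  f→[1+841]=842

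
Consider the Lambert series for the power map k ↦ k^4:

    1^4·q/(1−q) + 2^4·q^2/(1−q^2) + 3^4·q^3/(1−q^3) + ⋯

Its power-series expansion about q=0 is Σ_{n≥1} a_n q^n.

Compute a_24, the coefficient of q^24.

d|24:{24,12,8,6,4,3,2,1}  Σf=331776+20736+4096+1296+256+81+16+1=358258

a_24 = 358258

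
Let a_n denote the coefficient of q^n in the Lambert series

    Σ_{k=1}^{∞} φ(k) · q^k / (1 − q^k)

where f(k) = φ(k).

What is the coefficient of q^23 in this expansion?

[q^23] φ(23)=22,φ(1)=1 ⇒ 23

a_23 = 23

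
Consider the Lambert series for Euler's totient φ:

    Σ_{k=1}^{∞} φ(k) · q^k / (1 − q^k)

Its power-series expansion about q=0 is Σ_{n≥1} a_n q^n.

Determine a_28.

q^28  k|28↦φ(k): 1:1 2:1 4:2 7:6 14:6 28:12  a_28=28

a_28 = 28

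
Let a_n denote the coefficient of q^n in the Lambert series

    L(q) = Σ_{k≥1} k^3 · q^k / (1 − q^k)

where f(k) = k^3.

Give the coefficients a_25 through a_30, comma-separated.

15751, 19782, 20440, 25112, 24390, 31752

d|25:{1,5,25}  Σf=1+125+15625=15751
n=26: 1·26 2·13 13·2 26·1  f→[1+8+2197+17576]=19782
n=27: 1·27 3·9 9·3 27·1  f→[1+27+729+19683]=20440
[q^28] f(28)=21952,f(14)=2744,f(7)=343,f(4)=64,f(2)=8,f(1)=1 ⇒ 25112
d|29:{29,1}  Σf=24389+1=24390
q^30  k|30↦f(k): 1:1 2:8 3:27 5:125 6:216 10:1000 15:3375 30:27000  a_30=31752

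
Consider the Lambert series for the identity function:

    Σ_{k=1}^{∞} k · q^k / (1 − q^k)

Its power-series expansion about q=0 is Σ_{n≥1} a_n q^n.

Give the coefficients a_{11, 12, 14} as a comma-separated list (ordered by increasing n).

12, 28, 24

[q^11] f(11)=11,f(1)=1 ⇒ 12
d|12:{1,2,3,4,6,12}  Σf=1+2+3+4+6+12=28
n=14: 1·14 2·7 7·2 14·1  f→[1+2+7+14]=24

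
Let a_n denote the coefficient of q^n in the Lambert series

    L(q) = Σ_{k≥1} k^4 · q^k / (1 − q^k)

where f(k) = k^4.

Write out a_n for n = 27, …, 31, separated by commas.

538084, 655746, 707282, 872644, 923522

q^27  k|27↦f(k): 1:1 3:81 9:6561 27:531441  a_27=538084
[q^28] f(1)=1,f(2)=16,f(4)=256,f(7)=2401,f(14)=38416,f(28)=614656 ⇒ 655746
[q^29] f(29)=707281,f(1)=1 ⇒ 707282
[q^30] f(30)=810000,f(15)=50625,f(10)=10000,f(6)=1296,f(5)=625,f(3)=81,f(2)=16,f(1)=1 ⇒ 872644
q^31  k|31↦f(k): 1:1 31:923521  a_31=923522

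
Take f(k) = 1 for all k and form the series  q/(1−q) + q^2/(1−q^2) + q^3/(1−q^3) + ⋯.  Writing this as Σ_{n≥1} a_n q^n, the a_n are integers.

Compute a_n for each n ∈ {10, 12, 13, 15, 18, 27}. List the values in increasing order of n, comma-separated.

[q^10] f(1)=1,f(2)=1,f(5)=1,f(10)=1 ⇒ 4
n=12: 12·1 6·2 4·3 3·4 2·6 1·12  f→[1+1+1+1+1+1]=6
n=13: 1·13 13·1  f→[1+1]=2
n=15: 1·15 3·5 5·3 15·1  f→[1+1+1+1]=4
[q^18] f(1)=1,f(2)=1,f(3)=1,f(6)=1,f(9)=1,f(18)=1 ⇒ 6
d|27:{27,9,3,1}  Σf=1+1+1+1=4

4, 6, 2, 4, 6, 4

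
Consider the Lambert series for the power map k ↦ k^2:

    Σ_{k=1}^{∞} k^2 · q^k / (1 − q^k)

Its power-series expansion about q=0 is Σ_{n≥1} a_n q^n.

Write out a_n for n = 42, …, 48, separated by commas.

n=42: 42·1 21·2 14·3 7·6 6·7 3·14 2·21 1·42  f→[1764+441+196+49+36+9+4+1]=2500
q^43  k|43↦f(k): 43:1849 1:1  a_43=1850
q^44  k|44↦f(k): 44:1936 22:484 11:121 4:16 2:4 1:1  a_44=2562
n=45: 1·45 3·15 5·9 9·5 15·3 45·1  f→[1+9+25+81+225+2025]=2366
d|46:{1,2,23,46}  Σf=1+4+529+2116=2650
[q^47] f(1)=1,f(47)=2209 ⇒ 2210
n=48: 1·48 2·24 3·16 4·12 6·8 8·6 12·4 16·3 24·2 48·1  f→[1+4+9+16+36+64+144+256+576+2304]=3410

2500, 1850, 2562, 2366, 2650, 2210, 3410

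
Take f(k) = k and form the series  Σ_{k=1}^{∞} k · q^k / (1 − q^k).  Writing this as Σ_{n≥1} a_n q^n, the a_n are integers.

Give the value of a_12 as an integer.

a_12 = 28

n=12: 12·1 6·2 4·3 3·4 2·6 1·12  f→[12+6+4+3+2+1]=28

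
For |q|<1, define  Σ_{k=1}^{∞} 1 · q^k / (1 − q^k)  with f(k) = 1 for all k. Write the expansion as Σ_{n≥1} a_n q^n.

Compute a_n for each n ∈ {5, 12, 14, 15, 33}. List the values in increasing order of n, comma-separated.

n=5: 5·1 1·5  f→[1+1]=2
n=12: 1·12 2·6 3·4 4·3 6·2 12·1  f→[1+1+1+1+1+1]=6
q^14  k|14↦f(k): 1:1 2:1 7:1 14:1  a_14=4
q^15  k|15↦f(k): 1:1 3:1 5:1 15:1  a_15=4
n=33: 33·1 11·3 3·11 1·33  f→[1+1+1+1]=4

2, 6, 4, 4, 4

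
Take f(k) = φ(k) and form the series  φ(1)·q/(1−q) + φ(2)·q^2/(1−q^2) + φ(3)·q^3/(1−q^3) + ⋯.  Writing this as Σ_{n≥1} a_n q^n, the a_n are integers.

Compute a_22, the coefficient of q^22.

q^22  k|22↦φ(k): 1:1 2:1 11:10 22:10  a_22=22

a_22 = 22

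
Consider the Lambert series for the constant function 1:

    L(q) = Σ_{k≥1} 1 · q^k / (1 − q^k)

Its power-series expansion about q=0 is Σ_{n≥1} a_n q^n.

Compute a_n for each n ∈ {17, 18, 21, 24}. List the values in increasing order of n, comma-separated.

[q^17] f(1)=1,f(17)=1 ⇒ 2
d|18:{1,2,3,6,9,18}  Σf=1+1+1+1+1+1=6
n=21: 1·21 3·7 7·3 21·1  f→[1+1+1+1]=4
n=24: 1·24 2·12 3·8 4·6 6·4 8·3 12·2 24·1  f→[1+1+1+1+1+1+1+1]=8

2, 6, 4, 8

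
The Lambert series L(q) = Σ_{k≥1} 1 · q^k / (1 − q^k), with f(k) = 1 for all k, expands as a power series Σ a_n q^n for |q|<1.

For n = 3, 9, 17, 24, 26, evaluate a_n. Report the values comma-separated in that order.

q^3  k|3↦f(k): 1:1 3:1  a_3=2
n=9: 1·9 3·3 9·1  f→[1+1+1]=3
d|17:{1,17}  Σf=1+1=2
[q^24] f(1)=1,f(2)=1,f(3)=1,f(4)=1,f(6)=1,f(8)=1,f(12)=1,f(24)=1 ⇒ 8
q^26  k|26↦f(k): 26:1 13:1 2:1 1:1  a_26=4

2, 3, 2, 8, 4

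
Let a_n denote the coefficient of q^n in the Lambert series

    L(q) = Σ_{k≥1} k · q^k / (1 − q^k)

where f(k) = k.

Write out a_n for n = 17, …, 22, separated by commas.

18, 39, 20, 42, 32, 36

[q^17] f(1)=1,f(17)=17 ⇒ 18
q^18  k|18↦f(k): 18:18 9:9 6:6 3:3 2:2 1:1  a_18=39
q^19  k|19↦f(k): 1:1 19:19  a_19=20
q^20  k|20↦f(k): 1:1 2:2 4:4 5:5 10:10 20:20  a_20=42
q^21  k|21↦f(k): 21:21 7:7 3:3 1:1  a_21=32
[q^22] f(22)=22,f(11)=11,f(2)=2,f(1)=1 ⇒ 36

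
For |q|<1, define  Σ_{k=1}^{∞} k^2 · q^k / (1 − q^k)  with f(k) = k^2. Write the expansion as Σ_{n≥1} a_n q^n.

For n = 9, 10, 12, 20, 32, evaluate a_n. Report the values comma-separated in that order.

91, 130, 210, 546, 1365

d|9:{9,3,1}  Σf=81+9+1=91
d|10:{1,2,5,10}  Σf=1+4+25+100=130
n=12: 12·1 6·2 4·3 3·4 2·6 1·12  f→[144+36+16+9+4+1]=210
n=20: 1·20 2·10 4·5 5·4 10·2 20·1  f→[1+4+16+25+100+400]=546
d|32:{1,2,4,8,16,32}  Σf=1+4+16+64+256+1024=1365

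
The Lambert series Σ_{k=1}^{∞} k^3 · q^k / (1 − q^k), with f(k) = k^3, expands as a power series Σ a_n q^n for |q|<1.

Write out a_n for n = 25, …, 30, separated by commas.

d|25:{1,5,25}  Σf=1+125+15625=15751
[q^26] f(1)=1,f(2)=8,f(13)=2197,f(26)=17576 ⇒ 19782
[q^27] f(27)=19683,f(9)=729,f(3)=27,f(1)=1 ⇒ 20440
[q^28] f(1)=1,f(2)=8,f(4)=64,f(7)=343,f(14)=2744,f(28)=21952 ⇒ 25112
q^29  k|29↦f(k): 29:24389 1:1  a_29=24390
[q^30] f(30)=27000,f(15)=3375,f(10)=1000,f(6)=216,f(5)=125,f(3)=27,f(2)=8,f(1)=1 ⇒ 31752

15751, 19782, 20440, 25112, 24390, 31752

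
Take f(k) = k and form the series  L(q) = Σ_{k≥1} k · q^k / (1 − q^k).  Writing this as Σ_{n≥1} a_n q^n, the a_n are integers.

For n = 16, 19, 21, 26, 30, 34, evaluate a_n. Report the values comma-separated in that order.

31, 20, 32, 42, 72, 54

n=16: 16·1 8·2 4·4 2·8 1·16  f→[16+8+4+2+1]=31
q^19  k|19↦f(k): 19:19 1:1  a_19=20
n=21: 1·21 3·7 7·3 21·1  f→[1+3+7+21]=32
[q^26] f(1)=1,f(2)=2,f(13)=13,f(26)=26 ⇒ 42
n=30: 30·1 15·2 10·3 6·5 5·6 3·10 2·15 1·30  f→[30+15+10+6+5+3+2+1]=72
q^34  k|34↦f(k): 1:1 2:2 17:17 34:34  a_34=54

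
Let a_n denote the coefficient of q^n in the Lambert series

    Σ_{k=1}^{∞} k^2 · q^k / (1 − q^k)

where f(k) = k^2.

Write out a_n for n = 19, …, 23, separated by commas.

[q^19] f(19)=361,f(1)=1 ⇒ 362
q^20  k|20↦f(k): 20:400 10:100 5:25 4:16 2:4 1:1  a_20=546
q^21  k|21↦f(k): 21:441 7:49 3:9 1:1  a_21=500
q^22  k|22↦f(k): 1:1 2:4 11:121 22:484  a_22=610
q^23  k|23↦f(k): 23:529 1:1  a_23=530

362, 546, 500, 610, 530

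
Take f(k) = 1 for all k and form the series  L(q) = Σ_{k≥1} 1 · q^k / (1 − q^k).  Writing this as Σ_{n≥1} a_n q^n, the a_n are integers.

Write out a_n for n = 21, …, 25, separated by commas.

[q^21] f(21)=1,f(7)=1,f(3)=1,f(1)=1 ⇒ 4
n=22: 22·1 11·2 2·11 1·22  f→[1+1+1+1]=4
q^23  k|23↦f(k): 1:1 23:1  a_23=2
[q^24] f(24)=1,f(12)=1,f(8)=1,f(6)=1,f(4)=1,f(3)=1,f(2)=1,f(1)=1 ⇒ 8
[q^25] f(1)=1,f(5)=1,f(25)=1 ⇒ 3

4, 4, 2, 8, 3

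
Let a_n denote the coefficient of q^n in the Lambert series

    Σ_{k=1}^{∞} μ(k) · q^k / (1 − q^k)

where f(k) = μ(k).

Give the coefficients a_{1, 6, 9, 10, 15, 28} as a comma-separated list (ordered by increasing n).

[q^1] μ(1)=1 ⇒ 1
[q^6] μ(6)=1,μ(3)=-1,μ(2)=-1,μ(1)=1 ⇒ 0
n=9: 1·9 3·3 9·1  μ→[1+(-1)+0]=0
[q^10] μ(10)=1,μ(5)=-1,μ(2)=-1,μ(1)=1 ⇒ 0
[q^15] μ(15)=1,μ(5)=-1,μ(3)=-1,μ(1)=1 ⇒ 0
n=28: 28·1 14·2 7·4 4·7 2·14 1·28  μ→[0+1+(-1)+0+(-1)+1]=0

1, 0, 0, 0, 0, 0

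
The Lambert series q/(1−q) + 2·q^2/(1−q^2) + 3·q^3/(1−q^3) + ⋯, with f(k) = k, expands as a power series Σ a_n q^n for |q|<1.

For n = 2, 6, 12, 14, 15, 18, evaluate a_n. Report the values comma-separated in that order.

d|2:{1,2}  Σf=1+2=3
[q^6] f(6)=6,f(3)=3,f(2)=2,f(1)=1 ⇒ 12
[q^12] f(12)=12,f(6)=6,f(4)=4,f(3)=3,f(2)=2,f(1)=1 ⇒ 28
[q^14] f(14)=14,f(7)=7,f(2)=2,f(1)=1 ⇒ 24
n=15: 15·1 5·3 3·5 1·15  f→[15+5+3+1]=24
d|18:{18,9,6,3,2,1}  Σf=18+9+6+3+2+1=39

3, 12, 28, 24, 24, 39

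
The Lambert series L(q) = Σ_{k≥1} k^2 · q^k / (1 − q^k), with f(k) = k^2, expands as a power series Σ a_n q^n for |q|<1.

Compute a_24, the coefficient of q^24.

d|24:{24,12,8,6,4,3,2,1}  Σf=576+144+64+36+16+9+4+1=850

a_24 = 850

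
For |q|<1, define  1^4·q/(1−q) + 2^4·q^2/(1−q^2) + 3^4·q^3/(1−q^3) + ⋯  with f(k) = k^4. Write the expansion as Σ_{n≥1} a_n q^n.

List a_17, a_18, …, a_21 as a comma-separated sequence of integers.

83522, 112931, 130322, 170898, 196964

d|17:{17,1}  Σf=83521+1=83522
q^18  k|18↦f(k): 18:104976 9:6561 6:1296 3:81 2:16 1:1  a_18=112931
n=19: 1·19 19·1  f→[1+130321]=130322
d|20:{1,2,4,5,10,20}  Σf=1+16+256+625+10000+160000=170898
d|21:{21,7,3,1}  Σf=194481+2401+81+1=196964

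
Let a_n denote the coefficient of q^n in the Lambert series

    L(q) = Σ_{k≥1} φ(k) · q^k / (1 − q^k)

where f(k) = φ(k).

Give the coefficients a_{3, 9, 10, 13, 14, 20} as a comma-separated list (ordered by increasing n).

[q^3] φ(3)=2,φ(1)=1 ⇒ 3
q^9  k|9↦φ(k): 1:1 3:2 9:6  a_9=9
q^10  k|10↦φ(k): 10:4 5:4 2:1 1:1  a_10=10
d|13:{1,13}  Σφ=1+12=13
n=14: 1·14 2·7 7·2 14·1  φ→[1+1+6+6]=14
q^20  k|20↦φ(k): 20:8 10:4 5:4 4:2 2:1 1:1  a_20=20

3, 9, 10, 13, 14, 20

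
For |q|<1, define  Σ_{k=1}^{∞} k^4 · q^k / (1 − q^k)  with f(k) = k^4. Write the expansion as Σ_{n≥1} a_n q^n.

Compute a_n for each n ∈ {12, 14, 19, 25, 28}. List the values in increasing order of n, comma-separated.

q^12  k|12↦f(k): 12:20736 6:1296 4:256 3:81 2:16 1:1  a_12=22386
n=14: 1·14 2·7 7·2 14·1  f→[1+16+2401+38416]=40834
d|19:{1,19}  Σf=1+130321=130322
d|25:{1,5,25}  Σf=1+625+390625=391251
d|28:{1,2,4,7,14,28}  Σf=1+16+256+2401+38416+614656=655746

22386, 40834, 130322, 391251, 655746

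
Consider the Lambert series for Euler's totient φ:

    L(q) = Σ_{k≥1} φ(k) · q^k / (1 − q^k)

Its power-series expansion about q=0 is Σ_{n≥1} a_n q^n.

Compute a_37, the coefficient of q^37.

n=37: 1·37 37·1  φ→[1+36]=37

a_37 = 37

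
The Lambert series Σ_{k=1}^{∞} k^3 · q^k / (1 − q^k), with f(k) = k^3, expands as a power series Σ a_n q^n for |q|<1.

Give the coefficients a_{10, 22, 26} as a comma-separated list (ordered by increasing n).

n=10: 1·10 2·5 5·2 10·1  f→[1+8+125+1000]=1134
d|22:{1,2,11,22}  Σf=1+8+1331+10648=11988
d|26:{26,13,2,1}  Σf=17576+2197+8+1=19782

1134, 11988, 19782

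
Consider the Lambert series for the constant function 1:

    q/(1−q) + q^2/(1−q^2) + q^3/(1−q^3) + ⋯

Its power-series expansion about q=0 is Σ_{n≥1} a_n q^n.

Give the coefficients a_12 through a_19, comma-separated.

q^12  k|12↦f(k): 12:1 6:1 4:1 3:1 2:1 1:1  a_12=6
[q^13] f(1)=1,f(13)=1 ⇒ 2
[q^14] f(1)=1,f(2)=1,f(7)=1,f(14)=1 ⇒ 4
d|15:{1,3,5,15}  Σf=1+1+1+1=4
d|16:{1,2,4,8,16}  Σf=1+1+1+1+1=5
q^17  k|17↦f(k): 1:1 17:1  a_17=2
n=18: 18·1 9·2 6·3 3·6 2·9 1·18  f→[1+1+1+1+1+1]=6
q^19  k|19↦f(k): 1:1 19:1  a_19=2

6, 2, 4, 4, 5, 2, 6, 2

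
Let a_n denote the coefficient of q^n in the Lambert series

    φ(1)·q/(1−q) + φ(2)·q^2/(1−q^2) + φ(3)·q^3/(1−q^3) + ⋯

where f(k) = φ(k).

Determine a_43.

[q^43] φ(43)=42,φ(1)=1 ⇒ 43

a_43 = 43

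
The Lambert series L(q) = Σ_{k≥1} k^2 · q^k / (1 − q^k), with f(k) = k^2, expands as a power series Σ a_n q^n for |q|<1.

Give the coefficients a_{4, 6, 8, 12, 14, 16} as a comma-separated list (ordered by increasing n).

21, 50, 85, 210, 250, 341

q^4  k|4↦f(k): 1:1 2:4 4:16  a_4=21
d|6:{6,3,2,1}  Σf=36+9+4+1=50
q^8  k|8↦f(k): 8:64 4:16 2:4 1:1  a_8=85
d|12:{1,2,3,4,6,12}  Σf=1+4+9+16+36+144=210
[q^14] f(14)=196,f(7)=49,f(2)=4,f(1)=1 ⇒ 250
d|16:{1,2,4,8,16}  Σf=1+4+16+64+256=341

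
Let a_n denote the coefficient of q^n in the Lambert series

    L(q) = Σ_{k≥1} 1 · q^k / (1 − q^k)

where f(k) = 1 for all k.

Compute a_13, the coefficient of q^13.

n=13: 1·13 13·1  f→[1+1]=2

a_13 = 2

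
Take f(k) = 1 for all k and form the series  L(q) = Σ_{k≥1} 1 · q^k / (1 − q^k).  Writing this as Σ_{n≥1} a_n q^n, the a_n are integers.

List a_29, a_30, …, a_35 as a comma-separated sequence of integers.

d|29:{1,29}  Σf=1+1=2
q^30  k|30↦f(k): 30:1 15:1 10:1 6:1 5:1 3:1 2:1 1:1  a_30=8
d|31:{1,31}  Σf=1+1=2
[q^32] f(1)=1,f(2)=1,f(4)=1,f(8)=1,f(16)=1,f(32)=1 ⇒ 6
n=33: 33·1 11·3 3·11 1·33  f→[1+1+1+1]=4
[q^34] f(34)=1,f(17)=1,f(2)=1,f(1)=1 ⇒ 4
[q^35] f(35)=1,f(7)=1,f(5)=1,f(1)=1 ⇒ 4

2, 8, 2, 6, 4, 4, 4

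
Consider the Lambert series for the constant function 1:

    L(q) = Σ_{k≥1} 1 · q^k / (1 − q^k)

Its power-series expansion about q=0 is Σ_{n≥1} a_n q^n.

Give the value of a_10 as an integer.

n=10: 10·1 5·2 2·5 1·10  f→[1+1+1+1]=4

a_10 = 4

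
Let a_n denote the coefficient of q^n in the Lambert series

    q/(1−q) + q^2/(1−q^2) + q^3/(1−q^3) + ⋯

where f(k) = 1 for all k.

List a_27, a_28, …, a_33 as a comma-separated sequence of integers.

q^27  k|27↦f(k): 1:1 3:1 9:1 27:1  a_27=4
[q^28] f(1)=1,f(2)=1,f(4)=1,f(7)=1,f(14)=1,f(28)=1 ⇒ 6
q^29  k|29↦f(k): 29:1 1:1  a_29=2
n=30: 1·30 2·15 3·10 5·6 6·5 10·3 15·2 30·1  f→[1+1+1+1+1+1+1+1]=8
d|31:{31,1}  Σf=1+1=2
n=32: 1·32 2·16 4·8 8·4 16·2 32·1  f→[1+1+1+1+1+1]=6
d|33:{1,3,11,33}  Σf=1+1+1+1=4

4, 6, 2, 8, 2, 6, 4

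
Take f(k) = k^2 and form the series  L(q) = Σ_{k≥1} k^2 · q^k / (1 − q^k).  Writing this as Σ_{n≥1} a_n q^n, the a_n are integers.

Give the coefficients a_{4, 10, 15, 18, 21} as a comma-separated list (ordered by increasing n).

[q^4] f(1)=1,f(2)=4,f(4)=16 ⇒ 21
d|10:{10,5,2,1}  Σf=100+25+4+1=130
q^15  k|15↦f(k): 1:1 3:9 5:25 15:225  a_15=260
d|18:{18,9,6,3,2,1}  Σf=324+81+36+9+4+1=455
d|21:{1,3,7,21}  Σf=1+9+49+441=500

21, 130, 260, 455, 500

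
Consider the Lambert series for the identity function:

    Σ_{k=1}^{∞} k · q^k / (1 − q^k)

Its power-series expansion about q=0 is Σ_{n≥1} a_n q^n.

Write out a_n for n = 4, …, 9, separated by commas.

q^4  k|4↦f(k): 1:1 2:2 4:4  a_4=7
q^5  k|5↦f(k): 1:1 5:5  a_5=6
n=6: 1·6 2·3 3·2 6·1  f→[1+2+3+6]=12
d|7:{7,1}  Σf=7+1=8
n=8: 8·1 4·2 2·4 1·8  f→[8+4+2+1]=15
[q^9] f(1)=1,f(3)=3,f(9)=9 ⇒ 13

7, 6, 12, 8, 15, 13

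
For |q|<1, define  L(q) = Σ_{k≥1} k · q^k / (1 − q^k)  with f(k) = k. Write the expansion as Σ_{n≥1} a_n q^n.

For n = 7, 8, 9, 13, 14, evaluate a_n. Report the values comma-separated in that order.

n=7: 7·1 1·7  f→[7+1]=8
n=8: 8·1 4·2 2·4 1·8  f→[8+4+2+1]=15
d|9:{1,3,9}  Σf=1+3+9=13
[q^13] f(13)=13,f(1)=1 ⇒ 14
[q^14] f(14)=14,f(7)=7,f(2)=2,f(1)=1 ⇒ 24

8, 15, 13, 14, 24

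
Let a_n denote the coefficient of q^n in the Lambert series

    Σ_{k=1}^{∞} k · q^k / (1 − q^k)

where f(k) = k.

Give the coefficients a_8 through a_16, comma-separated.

15, 13, 18, 12, 28, 14, 24, 24, 31

[q^8] f(8)=8,f(4)=4,f(2)=2,f(1)=1 ⇒ 15
q^9  k|9↦f(k): 9:9 3:3 1:1  a_9=13
d|10:{1,2,5,10}  Σf=1+2+5+10=18
d|11:{11,1}  Σf=11+1=12
d|12:{12,6,4,3,2,1}  Σf=12+6+4+3+2+1=28
d|13:{1,13}  Σf=1+13=14
[q^14] f(1)=1,f(2)=2,f(7)=7,f(14)=14 ⇒ 24
q^15  k|15↦f(k): 1:1 3:3 5:5 15:15  a_15=24
n=16: 16·1 8·2 4·4 2·8 1·16  f→[16+8+4+2+1]=31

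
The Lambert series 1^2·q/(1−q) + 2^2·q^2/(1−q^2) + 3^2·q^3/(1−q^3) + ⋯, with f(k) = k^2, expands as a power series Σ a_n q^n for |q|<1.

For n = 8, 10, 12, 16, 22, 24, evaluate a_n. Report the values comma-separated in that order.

n=8: 8·1 4·2 2·4 1·8  f→[64+16+4+1]=85
[q^10] f(10)=100,f(5)=25,f(2)=4,f(1)=1 ⇒ 130
[q^12] f(1)=1,f(2)=4,f(3)=9,f(4)=16,f(6)=36,f(12)=144 ⇒ 210
q^16  k|16↦f(k): 1:1 2:4 4:16 8:64 16:256  a_16=341
d|22:{1,2,11,22}  Σf=1+4+121+484=610
q^24  k|24↦f(k): 1:1 2:4 3:9 4:16 6:36 8:64 12:144 24:576  a_24=850

85, 130, 210, 341, 610, 850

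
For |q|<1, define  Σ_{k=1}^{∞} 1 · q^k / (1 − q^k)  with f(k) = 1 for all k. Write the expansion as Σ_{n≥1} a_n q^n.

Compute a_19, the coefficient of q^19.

d|19:{19,1}  Σf=1+1=2

a_19 = 2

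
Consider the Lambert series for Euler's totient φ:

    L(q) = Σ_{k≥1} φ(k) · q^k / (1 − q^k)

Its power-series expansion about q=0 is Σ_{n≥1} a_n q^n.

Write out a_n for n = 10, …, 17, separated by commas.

q^10  k|10↦φ(k): 10:4 5:4 2:1 1:1  a_10=10
n=11: 11·1 1·11  φ→[10+1]=11
d|12:{1,2,3,4,6,12}  Σφ=1+1+2+2+2+4=12
d|13:{1,13}  Σφ=1+12=13
d|14:{14,7,2,1}  Σφ=6+6+1+1=14
q^15  k|15↦φ(k): 15:8 5:4 3:2 1:1  a_15=15
d|16:{1,2,4,8,16}  Σφ=1+1+2+4+8=16
n=17: 1·17 17·1  φ→[1+16]=17

10, 11, 12, 13, 14, 15, 16, 17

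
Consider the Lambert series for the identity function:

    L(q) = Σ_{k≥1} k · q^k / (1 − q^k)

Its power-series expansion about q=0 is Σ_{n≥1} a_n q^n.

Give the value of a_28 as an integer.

a_28 = 56

q^28  k|28↦f(k): 28:28 14:14 7:7 4:4 2:2 1:1  a_28=56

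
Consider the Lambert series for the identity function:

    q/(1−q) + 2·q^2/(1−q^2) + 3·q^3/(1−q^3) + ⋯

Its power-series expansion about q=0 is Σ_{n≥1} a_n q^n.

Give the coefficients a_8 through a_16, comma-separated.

15, 13, 18, 12, 28, 14, 24, 24, 31

d|8:{1,2,4,8}  Σf=1+2+4+8=15
n=9: 9·1 3·3 1·9  f→[9+3+1]=13
n=10: 10·1 5·2 2·5 1·10  f→[10+5+2+1]=18
d|11:{1,11}  Σf=1+11=12
d|12:{1,2,3,4,6,12}  Σf=1+2+3+4+6+12=28
[q^13] f(1)=1,f(13)=13 ⇒ 14
d|14:{14,7,2,1}  Σf=14+7+2+1=24
[q^15] f(1)=1,f(3)=3,f(5)=5,f(15)=15 ⇒ 24
[q^16] f(16)=16,f(8)=8,f(4)=4,f(2)=2,f(1)=1 ⇒ 31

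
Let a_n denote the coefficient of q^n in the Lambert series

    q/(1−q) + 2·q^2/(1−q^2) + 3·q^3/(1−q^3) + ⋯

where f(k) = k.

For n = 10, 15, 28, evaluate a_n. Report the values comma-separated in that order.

18, 24, 56

n=10: 10·1 5·2 2·5 1·10  f→[10+5+2+1]=18
[q^15] f(15)=15,f(5)=5,f(3)=3,f(1)=1 ⇒ 24
n=28: 28·1 14·2 7·4 4·7 2·14 1·28  f→[28+14+7+4+2+1]=56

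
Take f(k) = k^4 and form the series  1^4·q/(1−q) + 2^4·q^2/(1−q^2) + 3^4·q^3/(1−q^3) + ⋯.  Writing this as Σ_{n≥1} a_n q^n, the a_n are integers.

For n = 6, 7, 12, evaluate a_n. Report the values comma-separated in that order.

q^6  k|6↦f(k): 1:1 2:16 3:81 6:1296  a_6=1394
[q^7] f(7)=2401,f(1)=1 ⇒ 2402
n=12: 12·1 6·2 4·3 3·4 2·6 1·12  f→[20736+1296+256+81+16+1]=22386

1394, 2402, 22386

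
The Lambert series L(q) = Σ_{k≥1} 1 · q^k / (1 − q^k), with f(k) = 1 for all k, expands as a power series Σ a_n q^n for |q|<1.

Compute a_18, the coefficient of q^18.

a_18 = 6

q^18  k|18↦f(k): 1:1 2:1 3:1 6:1 9:1 18:1  a_18=6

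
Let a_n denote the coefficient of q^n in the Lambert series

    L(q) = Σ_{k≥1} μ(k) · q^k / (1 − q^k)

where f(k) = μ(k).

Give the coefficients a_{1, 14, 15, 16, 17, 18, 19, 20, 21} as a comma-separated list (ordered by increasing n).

n=1: 1·1  μ→[1]=1
d|14:{14,7,2,1}  Σμ=1+(-1)+(-1)+1=0
d|15:{15,5,3,1}  Σμ=1+(-1)+(-1)+1=0
d|16:{1,2,4,8,16}  Σμ=1+(-1)+0+0+0=0
d|17:{1,17}  Σμ=1+(-1)=0
d|18:{18,9,6,3,2,1}  Σμ=0+0+1+(-1)+(-1)+1=0
q^19  k|19↦μ(k): 19:-1 1:1  a_19=0
[q^20] μ(20)=0,μ(10)=1,μ(5)=-1,μ(4)=0,μ(2)=-1,μ(1)=1 ⇒ 0
q^21  k|21↦μ(k): 1:1 3:-1 7:-1 21:1  a_21=0

1, 0, 0, 0, 0, 0, 0, 0, 0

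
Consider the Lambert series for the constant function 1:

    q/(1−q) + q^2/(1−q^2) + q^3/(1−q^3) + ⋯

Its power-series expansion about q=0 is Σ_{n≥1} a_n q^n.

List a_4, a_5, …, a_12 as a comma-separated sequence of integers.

q^4  k|4↦f(k): 4:1 2:1 1:1  a_4=3
[q^5] f(5)=1,f(1)=1 ⇒ 2
d|6:{1,2,3,6}  Σf=1+1+1+1=4
n=7: 7·1 1·7  f→[1+1]=2
[q^8] f(8)=1,f(4)=1,f(2)=1,f(1)=1 ⇒ 4
q^9  k|9↦f(k): 9:1 3:1 1:1  a_9=3
[q^10] f(1)=1,f(2)=1,f(5)=1,f(10)=1 ⇒ 4
d|11:{11,1}  Σf=1+1=2
[q^12] f(1)=1,f(2)=1,f(3)=1,f(4)=1,f(6)=1,f(12)=1 ⇒ 6

3, 2, 4, 2, 4, 3, 4, 2, 6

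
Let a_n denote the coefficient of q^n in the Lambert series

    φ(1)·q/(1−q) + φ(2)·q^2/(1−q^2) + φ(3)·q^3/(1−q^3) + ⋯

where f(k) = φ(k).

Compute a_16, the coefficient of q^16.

n=16: 16·1 8·2 4·4 2·8 1·16  φ→[8+4+2+1+1]=16

a_16 = 16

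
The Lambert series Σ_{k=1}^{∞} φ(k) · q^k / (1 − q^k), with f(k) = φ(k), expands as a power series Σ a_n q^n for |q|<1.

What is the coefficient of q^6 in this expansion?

n=6: 1·6 2·3 3·2 6·1  φ→[1+1+2+2]=6

a_6 = 6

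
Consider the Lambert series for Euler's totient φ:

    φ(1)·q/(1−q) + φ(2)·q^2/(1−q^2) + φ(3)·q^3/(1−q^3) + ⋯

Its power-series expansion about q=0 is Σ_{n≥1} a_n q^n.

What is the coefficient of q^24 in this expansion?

d|24:{1,2,3,4,6,8,12,24}  Σφ=1+1+2+2+2+4+4+8=24

a_24 = 24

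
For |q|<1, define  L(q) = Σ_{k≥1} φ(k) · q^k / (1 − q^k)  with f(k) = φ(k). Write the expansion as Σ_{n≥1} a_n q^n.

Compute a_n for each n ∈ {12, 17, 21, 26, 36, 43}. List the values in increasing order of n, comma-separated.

[q^12] φ(1)=1,φ(2)=1,φ(3)=2,φ(4)=2,φ(6)=2,φ(12)=4 ⇒ 12
n=17: 1·17 17·1  φ→[1+16]=17
[q^21] φ(21)=12,φ(7)=6,φ(3)=2,φ(1)=1 ⇒ 21
n=26: 26·1 13·2 2·13 1·26  φ→[12+12+1+1]=26
q^36  k|36↦φ(k): 1:1 2:1 3:2 4:2 6:2 9:6 12:4 18:6 36:12  a_36=36
[q^43] φ(1)=1,φ(43)=42 ⇒ 43

12, 17, 21, 26, 36, 43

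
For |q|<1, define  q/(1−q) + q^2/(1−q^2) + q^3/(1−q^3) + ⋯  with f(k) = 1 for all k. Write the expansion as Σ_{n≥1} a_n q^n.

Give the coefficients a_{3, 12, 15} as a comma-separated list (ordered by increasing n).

2, 6, 4

q^3  k|3↦f(k): 1:1 3:1  a_3=2
n=12: 12·1 6·2 4·3 3·4 2·6 1·12  f→[1+1+1+1+1+1]=6
q^15  k|15↦f(k): 15:1 5:1 3:1 1:1  a_15=4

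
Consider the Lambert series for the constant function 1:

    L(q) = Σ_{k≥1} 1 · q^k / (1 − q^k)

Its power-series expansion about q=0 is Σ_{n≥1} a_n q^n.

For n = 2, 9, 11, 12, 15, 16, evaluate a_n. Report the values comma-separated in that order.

2, 3, 2, 6, 4, 5

d|2:{1,2}  Σf=1+1=2
q^9  k|9↦f(k): 1:1 3:1 9:1  a_9=3
d|11:{11,1}  Σf=1+1=2
d|12:{1,2,3,4,6,12}  Σf=1+1+1+1+1+1=6
d|15:{15,5,3,1}  Σf=1+1+1+1=4
n=16: 16·1 8·2 4·4 2·8 1·16  f→[1+1+1+1+1]=5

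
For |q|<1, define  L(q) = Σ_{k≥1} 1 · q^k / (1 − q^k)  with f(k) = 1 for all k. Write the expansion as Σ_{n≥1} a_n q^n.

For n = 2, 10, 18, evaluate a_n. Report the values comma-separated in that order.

2, 4, 6

q^2  k|2↦f(k): 2:1 1:1  a_2=2
n=10: 1·10 2·5 5·2 10·1  f→[1+1+1+1]=4
d|18:{18,9,6,3,2,1}  Σf=1+1+1+1+1+1=6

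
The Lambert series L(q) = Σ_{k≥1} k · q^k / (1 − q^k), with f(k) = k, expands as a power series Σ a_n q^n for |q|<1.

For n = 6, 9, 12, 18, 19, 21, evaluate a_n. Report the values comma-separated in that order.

12, 13, 28, 39, 20, 32

n=6: 6·1 3·2 2·3 1·6  f→[6+3+2+1]=12
n=9: 9·1 3·3 1·9  f→[9+3+1]=13
q^12  k|12↦f(k): 12:12 6:6 4:4 3:3 2:2 1:1  a_12=28
n=18: 18·1 9·2 6·3 3·6 2·9 1·18  f→[18+9+6+3+2+1]=39
q^19  k|19↦f(k): 19:19 1:1  a_19=20
q^21  k|21↦f(k): 1:1 3:3 7:7 21:21  a_21=32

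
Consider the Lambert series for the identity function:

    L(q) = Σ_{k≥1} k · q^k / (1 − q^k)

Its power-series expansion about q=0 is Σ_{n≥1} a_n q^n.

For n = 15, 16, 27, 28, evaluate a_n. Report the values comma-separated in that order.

24, 31, 40, 56

n=15: 1·15 3·5 5·3 15·1  f→[1+3+5+15]=24
d|16:{16,8,4,2,1}  Σf=16+8+4+2+1=31
q^27  k|27↦f(k): 27:27 9:9 3:3 1:1  a_27=40
q^28  k|28↦f(k): 28:28 14:14 7:7 4:4 2:2 1:1  a_28=56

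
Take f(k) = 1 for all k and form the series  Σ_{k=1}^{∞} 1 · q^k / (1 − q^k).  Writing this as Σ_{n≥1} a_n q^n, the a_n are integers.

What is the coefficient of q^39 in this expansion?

a_39 = 4

d|39:{39,13,3,1}  Σf=1+1+1+1=4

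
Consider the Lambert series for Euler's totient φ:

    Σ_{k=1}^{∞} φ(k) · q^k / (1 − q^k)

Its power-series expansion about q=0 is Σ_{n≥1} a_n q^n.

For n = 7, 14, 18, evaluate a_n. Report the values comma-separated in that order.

n=7: 1·7 7·1  φ→[1+6]=7
[q^14] φ(14)=6,φ(7)=6,φ(2)=1,φ(1)=1 ⇒ 14
d|18:{1,2,3,6,9,18}  Σφ=1+1+2+2+6+6=18

7, 14, 18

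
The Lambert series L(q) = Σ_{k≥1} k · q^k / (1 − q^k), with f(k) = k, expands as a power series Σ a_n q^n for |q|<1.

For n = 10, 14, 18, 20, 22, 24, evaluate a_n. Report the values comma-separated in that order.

n=10: 10·1 5·2 2·5 1·10  f→[10+5+2+1]=18
[q^14] f(14)=14,f(7)=7,f(2)=2,f(1)=1 ⇒ 24
d|18:{18,9,6,3,2,1}  Σf=18+9+6+3+2+1=39
d|20:{1,2,4,5,10,20}  Σf=1+2+4+5+10+20=42
d|22:{22,11,2,1}  Σf=22+11+2+1=36
n=24: 24·1 12·2 8·3 6·4 4·6 3·8 2·12 1·24  f→[24+12+8+6+4+3+2+1]=60

18, 24, 39, 42, 36, 60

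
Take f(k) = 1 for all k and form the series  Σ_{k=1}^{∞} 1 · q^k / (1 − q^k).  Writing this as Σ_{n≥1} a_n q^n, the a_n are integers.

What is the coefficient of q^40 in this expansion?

a_40 = 8

[q^40] f(1)=1,f(2)=1,f(4)=1,f(5)=1,f(8)=1,f(10)=1,f(20)=1,f(40)=1 ⇒ 8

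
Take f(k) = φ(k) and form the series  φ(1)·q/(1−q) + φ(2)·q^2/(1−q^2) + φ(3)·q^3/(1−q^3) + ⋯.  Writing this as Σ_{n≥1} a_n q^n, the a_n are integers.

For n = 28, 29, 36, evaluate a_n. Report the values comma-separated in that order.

d|28:{28,14,7,4,2,1}  Σφ=12+6+6+2+1+1=28
q^29  k|29↦φ(k): 29:28 1:1  a_29=29
q^36  k|36↦φ(k): 36:12 18:6 12:4 9:6 6:2 4:2 3:2 2:1 1:1  a_36=36

28, 29, 36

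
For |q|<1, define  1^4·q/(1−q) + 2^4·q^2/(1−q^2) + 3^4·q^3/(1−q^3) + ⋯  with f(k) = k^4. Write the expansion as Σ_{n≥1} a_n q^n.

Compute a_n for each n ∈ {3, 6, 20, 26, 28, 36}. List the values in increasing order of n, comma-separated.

82, 1394, 170898, 485554, 655746, 1813539

d|3:{1,3}  Σf=1+81=82
d|6:{1,2,3,6}  Σf=1+16+81+1296=1394
n=20: 20·1 10·2 5·4 4·5 2·10 1·20  f→[160000+10000+625+256+16+1]=170898
n=26: 1·26 2·13 13·2 26·1  f→[1+16+28561+456976]=485554
[q^28] f(28)=614656,f(14)=38416,f(7)=2401,f(4)=256,f(2)=16,f(1)=1 ⇒ 655746
n=36: 1·36 2·18 3·12 4·9 6·6 9·4 12·3 18·2 36·1  f→[1+16+81+256+1296+6561+20736+104976+1679616]=1813539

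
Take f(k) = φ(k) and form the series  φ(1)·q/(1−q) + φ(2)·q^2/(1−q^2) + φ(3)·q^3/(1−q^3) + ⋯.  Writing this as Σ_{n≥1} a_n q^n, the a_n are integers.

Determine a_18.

[q^18] φ(18)=6,φ(9)=6,φ(6)=2,φ(3)=2,φ(2)=1,φ(1)=1 ⇒ 18

a_18 = 18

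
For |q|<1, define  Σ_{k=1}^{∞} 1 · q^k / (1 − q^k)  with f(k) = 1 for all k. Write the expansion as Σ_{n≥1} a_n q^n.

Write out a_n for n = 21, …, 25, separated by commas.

4, 4, 2, 8, 3

d|21:{1,3,7,21}  Σf=1+1+1+1=4
[q^22] f(1)=1,f(2)=1,f(11)=1,f(22)=1 ⇒ 4
[q^23] f(23)=1,f(1)=1 ⇒ 2
d|24:{1,2,3,4,6,8,12,24}  Σf=1+1+1+1+1+1+1+1=8
[q^25] f(1)=1,f(5)=1,f(25)=1 ⇒ 3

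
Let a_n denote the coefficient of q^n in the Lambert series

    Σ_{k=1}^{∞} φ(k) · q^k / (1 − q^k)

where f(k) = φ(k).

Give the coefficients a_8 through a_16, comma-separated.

d|8:{1,2,4,8}  Σφ=1+1+2+4=8
d|9:{9,3,1}  Σφ=6+2+1=9
n=10: 10·1 5·2 2·5 1·10  φ→[4+4+1+1]=10
[q^11] φ(11)=10,φ(1)=1 ⇒ 11
d|12:{1,2,3,4,6,12}  Σφ=1+1+2+2+2+4=12
[q^13] φ(1)=1,φ(13)=12 ⇒ 13
d|14:{1,2,7,14}  Σφ=1+1+6+6=14
q^15  k|15↦φ(k): 1:1 3:2 5:4 15:8  a_15=15
n=16: 1·16 2·8 4·4 8·2 16·1  φ→[1+1+2+4+8]=16

8, 9, 10, 11, 12, 13, 14, 15, 16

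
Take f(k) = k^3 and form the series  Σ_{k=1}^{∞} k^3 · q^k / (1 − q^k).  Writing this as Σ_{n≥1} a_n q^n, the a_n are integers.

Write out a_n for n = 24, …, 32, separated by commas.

16380, 15751, 19782, 20440, 25112, 24390, 31752, 29792, 37449

n=24: 24·1 12·2 8·3 6·4 4·6 3·8 2·12 1·24  f→[13824+1728+512+216+64+27+8+1]=16380
n=25: 1·25 5·5 25·1  f→[1+125+15625]=15751
q^26  k|26↦f(k): 1:1 2:8 13:2197 26:17576  a_26=19782
q^27  k|27↦f(k): 1:1 3:27 9:729 27:19683  a_27=20440
d|28:{1,2,4,7,14,28}  Σf=1+8+64+343+2744+21952=25112
n=29: 29·1 1·29  f→[24389+1]=24390
n=30: 1·30 2·15 3·10 5·6 6·5 10·3 15·2 30·1  f→[1+8+27+125+216+1000+3375+27000]=31752
d|31:{1,31}  Σf=1+29791=29792
d|32:{1,2,4,8,16,32}  Σf=1+8+64+512+4096+32768=37449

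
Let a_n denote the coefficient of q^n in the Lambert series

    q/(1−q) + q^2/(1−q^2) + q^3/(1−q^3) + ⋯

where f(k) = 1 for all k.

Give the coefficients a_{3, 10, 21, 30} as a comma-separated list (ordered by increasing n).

q^3  k|3↦f(k): 1:1 3:1  a_3=2
n=10: 1·10 2·5 5·2 10·1  f→[1+1+1+1]=4
d|21:{21,7,3,1}  Σf=1+1+1+1=4
d|30:{30,15,10,6,5,3,2,1}  Σf=1+1+1+1+1+1+1+1=8

2, 4, 4, 8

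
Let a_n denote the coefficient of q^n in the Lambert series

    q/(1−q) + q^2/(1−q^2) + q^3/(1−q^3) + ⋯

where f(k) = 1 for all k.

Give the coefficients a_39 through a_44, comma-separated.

[q^39] f(39)=1,f(13)=1,f(3)=1,f(1)=1 ⇒ 4
[q^40] f(40)=1,f(20)=1,f(10)=1,f(8)=1,f(5)=1,f(4)=1,f(2)=1,f(1)=1 ⇒ 8
n=41: 41·1 1·41  f→[1+1]=2
[q^42] f(42)=1,f(21)=1,f(14)=1,f(7)=1,f(6)=1,f(3)=1,f(2)=1,f(1)=1 ⇒ 8
n=43: 43·1 1·43  f→[1+1]=2
q^44  k|44↦f(k): 44:1 22:1 11:1 4:1 2:1 1:1  a_44=6

4, 8, 2, 8, 2, 6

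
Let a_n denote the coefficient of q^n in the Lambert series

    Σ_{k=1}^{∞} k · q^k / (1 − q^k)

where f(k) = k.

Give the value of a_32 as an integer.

a_32 = 63

n=32: 32·1 16·2 8·4 4·8 2·16 1·32  f→[32+16+8+4+2+1]=63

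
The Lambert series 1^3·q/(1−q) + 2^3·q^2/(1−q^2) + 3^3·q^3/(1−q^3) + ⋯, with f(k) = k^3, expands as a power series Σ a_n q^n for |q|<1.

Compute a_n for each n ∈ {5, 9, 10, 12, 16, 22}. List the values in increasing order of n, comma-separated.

126, 757, 1134, 2044, 4681, 11988

d|5:{1,5}  Σf=1+125=126
q^9  k|9↦f(k): 9:729 3:27 1:1  a_9=757
d|10:{10,5,2,1}  Σf=1000+125+8+1=1134
d|12:{12,6,4,3,2,1}  Σf=1728+216+64+27+8+1=2044
n=16: 16·1 8·2 4·4 2·8 1·16  f→[4096+512+64+8+1]=4681
q^22  k|22↦f(k): 22:10648 11:1331 2:8 1:1  a_22=11988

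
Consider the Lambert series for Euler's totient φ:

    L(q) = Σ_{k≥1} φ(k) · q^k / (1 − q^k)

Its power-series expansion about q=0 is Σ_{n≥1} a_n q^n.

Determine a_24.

d|24:{1,2,3,4,6,8,12,24}  Σφ=1+1+2+2+2+4+4+8=24

a_24 = 24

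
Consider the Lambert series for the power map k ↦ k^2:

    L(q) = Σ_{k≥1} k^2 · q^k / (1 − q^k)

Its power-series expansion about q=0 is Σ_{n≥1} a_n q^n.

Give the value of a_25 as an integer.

[q^25] f(25)=625,f(5)=25,f(1)=1 ⇒ 651

a_25 = 651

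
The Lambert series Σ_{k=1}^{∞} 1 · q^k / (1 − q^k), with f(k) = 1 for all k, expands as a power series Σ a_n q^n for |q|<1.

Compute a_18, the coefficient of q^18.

q^18  k|18↦f(k): 18:1 9:1 6:1 3:1 2:1 1:1  a_18=6

a_18 = 6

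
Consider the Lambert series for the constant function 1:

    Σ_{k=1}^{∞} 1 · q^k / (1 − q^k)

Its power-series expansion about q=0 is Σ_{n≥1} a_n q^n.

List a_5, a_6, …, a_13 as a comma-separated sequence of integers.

2, 4, 2, 4, 3, 4, 2, 6, 2

d|5:{5,1}  Σf=1+1=2
[q^6] f(6)=1,f(3)=1,f(2)=1,f(1)=1 ⇒ 4
n=7: 7·1 1·7  f→[1+1]=2
[q^8] f(8)=1,f(4)=1,f(2)=1,f(1)=1 ⇒ 4
[q^9] f(1)=1,f(3)=1,f(9)=1 ⇒ 3
d|10:{10,5,2,1}  Σf=1+1+1+1=4
d|11:{11,1}  Σf=1+1=2
d|12:{12,6,4,3,2,1}  Σf=1+1+1+1+1+1=6
[q^13] f(13)=1,f(1)=1 ⇒ 2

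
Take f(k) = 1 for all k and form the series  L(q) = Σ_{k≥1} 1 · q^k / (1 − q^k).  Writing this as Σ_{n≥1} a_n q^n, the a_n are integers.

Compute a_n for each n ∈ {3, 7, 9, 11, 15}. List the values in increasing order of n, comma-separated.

2, 2, 3, 2, 4

n=3: 1·3 3·1  f→[1+1]=2
q^7  k|7↦f(k): 7:1 1:1  a_7=2
q^9  k|9↦f(k): 1:1 3:1 9:1  a_9=3
d|11:{11,1}  Σf=1+1=2
[q^15] f(15)=1,f(5)=1,f(3)=1,f(1)=1 ⇒ 4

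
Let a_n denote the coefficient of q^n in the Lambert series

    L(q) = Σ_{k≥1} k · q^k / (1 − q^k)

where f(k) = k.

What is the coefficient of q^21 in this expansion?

a_21 = 32

n=21: 21·1 7·3 3·7 1·21  f→[21+7+3+1]=32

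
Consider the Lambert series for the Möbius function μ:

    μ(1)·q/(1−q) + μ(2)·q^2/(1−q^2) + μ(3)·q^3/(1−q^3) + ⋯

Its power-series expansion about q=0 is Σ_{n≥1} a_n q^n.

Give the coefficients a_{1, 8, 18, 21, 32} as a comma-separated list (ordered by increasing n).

1, 0, 0, 0, 0

q^1  k|1↦μ(k): 1:1  a_1=1
[q^8] μ(8)=0,μ(4)=0,μ(2)=-1,μ(1)=1 ⇒ 0
d|18:{18,9,6,3,2,1}  Σμ=0+0+1+(-1)+(-1)+1=0
q^21  k|21↦μ(k): 1:1 3:-1 7:-1 21:1  a_21=0
q^32  k|32↦μ(k): 1:1 2:-1 4:0 8:0 16:0 32:0  a_32=0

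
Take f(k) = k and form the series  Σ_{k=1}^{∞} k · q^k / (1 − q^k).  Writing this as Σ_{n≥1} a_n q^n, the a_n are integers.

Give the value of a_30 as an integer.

d|30:{1,2,3,5,6,10,15,30}  Σf=1+2+3+5+6+10+15+30=72

a_30 = 72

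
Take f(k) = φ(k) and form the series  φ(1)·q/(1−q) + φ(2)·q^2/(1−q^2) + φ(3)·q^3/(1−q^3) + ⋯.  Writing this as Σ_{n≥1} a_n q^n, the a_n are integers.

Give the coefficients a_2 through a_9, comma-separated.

n=2: 1·2 2·1  φ→[1+1]=2
d|3:{1,3}  Σφ=1+2=3
q^4  k|4↦φ(k): 4:2 2:1 1:1  a_4=4
n=5: 5·1 1·5  φ→[4+1]=5
q^6  k|6↦φ(k): 6:2 3:2 2:1 1:1  a_6=6
[q^7] φ(1)=1,φ(7)=6 ⇒ 7
d|8:{1,2,4,8}  Σφ=1+1+2+4=8
[q^9] φ(1)=1,φ(3)=2,φ(9)=6 ⇒ 9

2, 3, 4, 5, 6, 7, 8, 9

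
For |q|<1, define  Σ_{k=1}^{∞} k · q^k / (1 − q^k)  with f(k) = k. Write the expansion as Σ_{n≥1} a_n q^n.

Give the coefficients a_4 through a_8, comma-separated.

7, 6, 12, 8, 15

n=4: 4·1 2·2 1·4  f→[4+2+1]=7
q^5  k|5↦f(k): 5:5 1:1  a_5=6
d|6:{1,2,3,6}  Σf=1+2+3+6=12
q^7  k|7↦f(k): 1:1 7:7  a_7=8
d|8:{1,2,4,8}  Σf=1+2+4+8=15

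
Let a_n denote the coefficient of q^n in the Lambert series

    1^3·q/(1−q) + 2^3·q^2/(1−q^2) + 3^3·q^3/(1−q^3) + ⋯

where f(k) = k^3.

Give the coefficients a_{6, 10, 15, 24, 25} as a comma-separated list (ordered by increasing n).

252, 1134, 3528, 16380, 15751

n=6: 6·1 3·2 2·3 1·6  f→[216+27+8+1]=252
q^10  k|10↦f(k): 10:1000 5:125 2:8 1:1  a_10=1134
q^15  k|15↦f(k): 1:1 3:27 5:125 15:3375  a_15=3528
q^24  k|24↦f(k): 1:1 2:8 3:27 4:64 6:216 8:512 12:1728 24:13824  a_24=16380
d|25:{1,5,25}  Σf=1+125+15625=15751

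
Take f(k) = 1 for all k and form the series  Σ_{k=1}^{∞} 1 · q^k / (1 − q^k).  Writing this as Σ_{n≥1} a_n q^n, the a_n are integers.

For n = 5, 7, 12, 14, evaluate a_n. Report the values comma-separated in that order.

2, 2, 6, 4

[q^5] f(1)=1,f(5)=1 ⇒ 2
d|7:{1,7}  Σf=1+1=2
n=12: 12·1 6·2 4·3 3·4 2·6 1·12  f→[1+1+1+1+1+1]=6
n=14: 14·1 7·2 2·7 1·14  f→[1+1+1+1]=4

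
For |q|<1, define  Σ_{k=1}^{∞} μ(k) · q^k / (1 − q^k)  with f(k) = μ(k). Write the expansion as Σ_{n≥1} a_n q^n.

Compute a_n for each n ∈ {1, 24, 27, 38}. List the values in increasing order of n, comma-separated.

1, 0, 0, 0

[q^1] μ(1)=1 ⇒ 1
n=24: 1·24 2·12 3·8 4·6 6·4 8·3 12·2 24·1  μ→[1+(-1)+(-1)+0+1+0+0+0]=0
n=27: 27·1 9·3 3·9 1·27  μ→[0+0+(-1)+1]=0
d|38:{1,2,19,38}  Σμ=1+(-1)+(-1)+1=0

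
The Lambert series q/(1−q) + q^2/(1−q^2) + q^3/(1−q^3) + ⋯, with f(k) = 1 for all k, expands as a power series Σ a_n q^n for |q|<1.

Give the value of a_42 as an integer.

d|42:{1,2,3,6,7,14,21,42}  Σf=1+1+1+1+1+1+1+1=8

a_42 = 8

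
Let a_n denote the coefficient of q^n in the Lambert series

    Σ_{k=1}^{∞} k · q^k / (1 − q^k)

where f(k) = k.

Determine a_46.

q^46  k|46↦f(k): 46:46 23:23 2:2 1:1  a_46=72

a_46 = 72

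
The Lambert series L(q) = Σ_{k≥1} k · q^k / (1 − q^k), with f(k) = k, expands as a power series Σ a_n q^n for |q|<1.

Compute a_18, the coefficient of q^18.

a_18 = 39

[q^18] f(18)=18,f(9)=9,f(6)=6,f(3)=3,f(2)=2,f(1)=1 ⇒ 39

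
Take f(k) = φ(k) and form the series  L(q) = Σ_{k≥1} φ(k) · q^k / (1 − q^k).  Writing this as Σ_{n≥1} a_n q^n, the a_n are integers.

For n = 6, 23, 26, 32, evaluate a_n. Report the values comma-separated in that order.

q^6  k|6↦φ(k): 1:1 2:1 3:2 6:2  a_6=6
q^23  k|23↦φ(k): 1:1 23:22  a_23=23
d|26:{1,2,13,26}  Σφ=1+1+12+12=26
[q^32] φ(1)=1,φ(2)=1,φ(4)=2,φ(8)=4,φ(16)=8,φ(32)=16 ⇒ 32

6, 23, 26, 32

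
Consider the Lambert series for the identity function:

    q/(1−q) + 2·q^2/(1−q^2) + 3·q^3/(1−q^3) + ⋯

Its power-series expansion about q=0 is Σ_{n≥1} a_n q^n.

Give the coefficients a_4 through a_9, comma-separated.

7, 6, 12, 8, 15, 13

[q^4] f(4)=4,f(2)=2,f(1)=1 ⇒ 7
q^5  k|5↦f(k): 1:1 5:5  a_5=6
n=6: 6·1 3·2 2·3 1·6  f→[6+3+2+1]=12
q^7  k|7↦f(k): 7:7 1:1  a_7=8
q^8  k|8↦f(k): 8:8 4:4 2:2 1:1  a_8=15
q^9  k|9↦f(k): 1:1 3:3 9:9  a_9=13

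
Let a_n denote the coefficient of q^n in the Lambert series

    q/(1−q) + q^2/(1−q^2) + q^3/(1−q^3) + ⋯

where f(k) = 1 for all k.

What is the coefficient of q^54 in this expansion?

a_54 = 8

[q^54] f(54)=1,f(27)=1,f(18)=1,f(9)=1,f(6)=1,f(3)=1,f(2)=1,f(1)=1 ⇒ 8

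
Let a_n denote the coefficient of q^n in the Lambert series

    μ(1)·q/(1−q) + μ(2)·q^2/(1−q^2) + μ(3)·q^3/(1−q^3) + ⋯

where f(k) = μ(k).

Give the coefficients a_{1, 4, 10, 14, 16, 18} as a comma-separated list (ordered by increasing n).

d|1:{1}  Σμ=1=1
[q^4] μ(1)=1,μ(2)=-1,μ(4)=0 ⇒ 0
n=10: 1·10 2·5 5·2 10·1  μ→[1+(-1)+(-1)+1]=0
d|14:{1,2,7,14}  Σμ=1+(-1)+(-1)+1=0
d|16:{16,8,4,2,1}  Σμ=0+0+0+(-1)+1=0
[q^18] μ(18)=0,μ(9)=0,μ(6)=1,μ(3)=-1,μ(2)=-1,μ(1)=1 ⇒ 0

1, 0, 0, 0, 0, 0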